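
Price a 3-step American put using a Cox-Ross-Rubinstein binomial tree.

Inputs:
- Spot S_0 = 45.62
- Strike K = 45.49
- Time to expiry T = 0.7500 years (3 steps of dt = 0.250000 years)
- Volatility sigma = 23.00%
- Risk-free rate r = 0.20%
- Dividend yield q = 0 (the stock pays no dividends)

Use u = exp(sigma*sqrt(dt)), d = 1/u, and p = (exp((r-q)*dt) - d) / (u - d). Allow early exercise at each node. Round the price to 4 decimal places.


dt = T/N = 0.250000
u = exp(sigma*sqrt(dt)) = 1.121873; d = 1/u = 0.891366
p = (exp((r-q)*dt) - d) / (u - d) = 0.473451
Discount per step: exp(-r*dt) = 0.999500
Stock lattice S(k, i) with i counting down-moves:
  k=0: S(0,0) = 45.6200
  k=1: S(1,0) = 51.1799; S(1,1) = 40.6641
  k=2: S(2,0) = 57.4173; S(2,1) = 45.6200; S(2,2) = 36.2466
  k=3: S(3,0) = 64.4150; S(3,1) = 51.1799; S(3,2) = 40.6641; S(3,3) = 32.3090
Terminal payoffs V(N, i) = max(K - S_T, 0):
  V(3,0) = 0.000000; V(3,1) = 0.000000; V(3,2) = 4.825877; V(3,3) = 13.180987
Backward induction: V(k, i) = exp(-r*dt) * [p * V(k+1, i) + (1-p) * V(k+1, i+1)]; then take max(V_cont, immediate exercise) for American.
  V(2,0) = exp(-r*dt) * [p*0.000000 + (1-p)*0.000000] = 0.000000; exercise = 0.000000; V(2,0) = max -> 0.000000
  V(2,1) = exp(-r*dt) * [p*0.000000 + (1-p)*4.825877] = 2.539789; exercise = 0.000000; V(2,1) = max -> 2.539789
  V(2,2) = exp(-r*dt) * [p*4.825877 + (1-p)*13.180987] = 9.220638; exercise = 9.243377; V(2,2) = max -> 9.243377
  V(1,0) = exp(-r*dt) * [p*0.000000 + (1-p)*2.539789] = 1.336654; exercise = 0.000000; V(1,0) = max -> 1.336654
  V(1,1) = exp(-r*dt) * [p*2.539789 + (1-p)*9.243377] = 6.066520; exercise = 4.825877; V(1,1) = max -> 6.066520
  V(0,0) = exp(-r*dt) * [p*1.336654 + (1-p)*6.066520] = 3.825246; exercise = 0.000000; V(0,0) = max -> 3.825246

Answer: Price = V(0,0) = 3.8252


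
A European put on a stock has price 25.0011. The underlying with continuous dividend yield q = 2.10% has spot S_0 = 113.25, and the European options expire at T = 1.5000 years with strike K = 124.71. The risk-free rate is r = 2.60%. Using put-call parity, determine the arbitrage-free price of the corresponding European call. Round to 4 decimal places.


Put-call parity: C - P = S_0 * exp(-qT) - K * exp(-rT).
S_0 * exp(-qT) = 113.2500 * 0.96899096 = 109.73822582
K * exp(-rT) = 124.7100 * 0.96175071 = 119.93993094
C = P + S*exp(-qT) - K*exp(-rT)
C = 25.0011 + 109.73822582 - 119.93993094 = 14.7994

Answer: Call price = 14.7994


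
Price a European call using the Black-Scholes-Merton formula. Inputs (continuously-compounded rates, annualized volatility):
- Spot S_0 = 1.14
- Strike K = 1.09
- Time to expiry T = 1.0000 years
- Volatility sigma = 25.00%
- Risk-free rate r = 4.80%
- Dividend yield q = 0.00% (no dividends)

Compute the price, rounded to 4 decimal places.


Answer: Price = 0.1663

Derivation:
d1 = (ln(S/K) + (r - q + 0.5*sigma^2) * T) / (sigma * sqrt(T)) = 0.49640226
d2 = d1 - sigma * sqrt(T) = 0.24640226
exp(-rT) = 0.95313379; exp(-qT) = 1.00000000
C = S_0 * exp(-qT) * N(d1) - K * exp(-rT) * N(d2)
N(d1) = 0.69019469; N(d2) = 0.59731457
C = 1.1400 * 1.00000000 * 0.69019469 - 1.0900 * 0.95313379 * 0.59731457 = 0.1663


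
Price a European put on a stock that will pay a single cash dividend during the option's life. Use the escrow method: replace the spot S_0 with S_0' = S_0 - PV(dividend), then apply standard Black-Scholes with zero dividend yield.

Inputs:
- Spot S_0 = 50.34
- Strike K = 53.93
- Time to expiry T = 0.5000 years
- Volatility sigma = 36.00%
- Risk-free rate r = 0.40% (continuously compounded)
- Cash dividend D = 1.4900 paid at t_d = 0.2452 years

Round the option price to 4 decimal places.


Answer: Price = 8.0547

Derivation:
PV(D) = D * exp(-r * t_d) = 1.4900 * 0.99901968 = 1.48853932
S_0' = S_0 - PV(D) = 50.3400 - 1.48853932 = 48.85146068
d1 = (ln(S_0'/K) + (r + sigma^2/2)*T) / (sigma*sqrt(T)) = -0.25339026
d2 = d1 - sigma*sqrt(T) = -0.50794870
exp(-rT) = 0.99800200
N(-d1) = 0.60001667; N(-d2) = 0.69425534
P = K * exp(-rT) * N(-d2) - S_0' * N(-d1) = 53.9300 * 0.99800200 * 0.69425534 - 48.85146068 * 0.60001667 = 8.0547


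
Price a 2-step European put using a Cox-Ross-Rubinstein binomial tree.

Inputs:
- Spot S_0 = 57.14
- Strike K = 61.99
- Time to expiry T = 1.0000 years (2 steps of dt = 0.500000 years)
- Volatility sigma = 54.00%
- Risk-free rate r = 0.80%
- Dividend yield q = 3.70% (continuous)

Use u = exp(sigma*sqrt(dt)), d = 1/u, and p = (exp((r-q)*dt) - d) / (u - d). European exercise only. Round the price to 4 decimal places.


dt = T/N = 0.500000
u = exp(sigma*sqrt(dt)) = 1.464974; d = 1/u = 0.682606
p = (exp((r-q)*dt) - d) / (u - d) = 0.387284
Discount per step: exp(-r*dt) = 0.996008
Stock lattice S(k, i) with i counting down-moves:
  k=0: S(0,0) = 57.1400
  k=1: S(1,0) = 83.7086; S(1,1) = 39.0041
  k=2: S(2,0) = 122.6310; S(2,1) = 57.1400; S(2,2) = 26.6244
Terminal payoffs V(N, i) = max(K - S_T, 0):
  V(2,0) = 0.000000; V(2,1) = 4.850000; V(2,2) = 35.365574
Backward induction: V(k, i) = exp(-r*dt) * [p * V(k+1, i) + (1-p) * V(k+1, i+1)].
  V(1,0) = exp(-r*dt) * [p*0.000000 + (1-p)*4.850000] = 2.959810
  V(1,1) = exp(-r*dt) * [p*4.850000 + (1-p)*35.365574] = 23.453379
  V(0,0) = exp(-r*dt) * [p*2.959810 + (1-p)*23.453379] = 15.454605

Answer: Price = V(0,0) = 15.4546


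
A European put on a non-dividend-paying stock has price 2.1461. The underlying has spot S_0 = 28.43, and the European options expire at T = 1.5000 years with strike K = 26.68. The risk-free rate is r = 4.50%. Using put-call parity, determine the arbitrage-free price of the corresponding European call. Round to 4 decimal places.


Put-call parity: C - P = S_0 * exp(-qT) - K * exp(-rT).
S_0 * exp(-qT) = 28.4300 * 1.00000000 = 28.43000000
K * exp(-rT) = 26.6800 * 0.93472772 = 24.93853559
C = P + S*exp(-qT) - K*exp(-rT)
C = 2.1461 + 28.43000000 - 24.93853559 = 5.6376

Answer: Call price = 5.6376


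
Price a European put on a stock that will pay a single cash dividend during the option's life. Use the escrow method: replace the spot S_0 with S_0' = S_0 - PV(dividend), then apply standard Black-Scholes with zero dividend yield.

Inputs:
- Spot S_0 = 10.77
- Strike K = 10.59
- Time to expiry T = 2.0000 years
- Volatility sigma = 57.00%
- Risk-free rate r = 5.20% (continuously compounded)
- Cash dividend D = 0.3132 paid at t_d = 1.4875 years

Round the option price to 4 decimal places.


PV(D) = D * exp(-r * t_d) = 0.3132 * 0.92556585 = 0.28988722
S_0' = S_0 - PV(D) = 10.7700 - 0.28988722 = 10.48011278
d1 = (ln(S_0'/K) + (r + sigma^2/2)*T) / (sigma*sqrt(T)) = 0.51912713
d2 = d1 - sigma*sqrt(T) = -0.28697460
exp(-rT) = 0.90122530
N(-d1) = 0.30183604; N(-d2) = 0.61293411
P = K * exp(-rT) * N(-d2) - S_0' * N(-d1) = 10.5900 * 0.90122530 * 0.61293411 - 10.48011278 * 0.30183604 = 2.6866

Answer: Price = 2.6866


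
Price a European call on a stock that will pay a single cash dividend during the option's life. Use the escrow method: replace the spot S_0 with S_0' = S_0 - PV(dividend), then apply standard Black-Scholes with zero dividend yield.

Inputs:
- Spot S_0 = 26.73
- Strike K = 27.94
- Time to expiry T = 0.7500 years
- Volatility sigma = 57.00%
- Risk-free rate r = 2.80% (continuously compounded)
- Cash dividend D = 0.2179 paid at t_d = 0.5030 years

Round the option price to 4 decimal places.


Answer: Price = 4.8397

Derivation:
PV(D) = D * exp(-r * t_d) = 0.2179 * 0.98601472 = 0.21485261
S_0' = S_0 - PV(D) = 26.7300 - 0.21485261 = 26.51514739
d1 = (ln(S_0'/K) + (r + sigma^2/2)*T) / (sigma*sqrt(T)) = 0.18332252
d2 = d1 - sigma*sqrt(T) = -0.31031196
exp(-rT) = 0.97921896
N(d1) = 0.57272752; N(d2) = 0.37816187
C = S_0' * N(d1) - K * exp(-rT) * N(d2) = 26.51514739 * 0.57272752 - 27.9400 * 0.97921896 * 0.37816187 = 4.8397


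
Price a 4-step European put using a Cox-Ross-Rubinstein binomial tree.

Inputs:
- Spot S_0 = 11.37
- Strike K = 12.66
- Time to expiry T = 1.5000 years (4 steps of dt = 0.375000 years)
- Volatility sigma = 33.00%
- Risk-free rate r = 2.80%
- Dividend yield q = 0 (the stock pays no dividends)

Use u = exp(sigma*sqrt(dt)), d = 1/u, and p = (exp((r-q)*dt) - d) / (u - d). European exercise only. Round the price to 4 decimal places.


Answer: Price = V(0,0) = 2.3461

Derivation:
dt = T/N = 0.375000
u = exp(sigma*sqrt(dt)) = 1.223949; d = 1/u = 0.817027
p = (exp((r-q)*dt) - d) / (u - d) = 0.475590
Discount per step: exp(-r*dt) = 0.989555
Stock lattice S(k, i) with i counting down-moves:
  k=0: S(0,0) = 11.3700
  k=1: S(1,0) = 13.9163; S(1,1) = 9.2896
  k=2: S(2,0) = 17.0329; S(2,1) = 11.3700; S(2,2) = 7.5899
  k=3: S(3,0) = 20.8474; S(3,1) = 13.9163; S(3,2) = 9.2896; S(3,3) = 6.2011
  k=4: S(4,0) = 25.5161; S(4,1) = 17.0329; S(4,2) = 11.3700; S(4,3) = 7.5899; S(4,4) = 5.0665
Terminal payoffs V(N, i) = max(K - S_T, 0):
  V(4,0) = 0.000000; V(4,1) = 0.000000; V(4,2) = 1.290000; V(4,3) = 5.070145; V(4,4) = 7.593518
Backward induction: V(k, i) = exp(-r*dt) * [p * V(k+1, i) + (1-p) * V(k+1, i+1)].
  V(3,0) = exp(-r*dt) * [p*0.000000 + (1-p)*0.000000] = 0.000000
  V(3,1) = exp(-r*dt) * [p*0.000000 + (1-p)*1.290000] = 0.669423
  V(3,2) = exp(-r*dt) * [p*1.290000 + (1-p)*5.070145] = 3.238166
  V(3,3) = exp(-r*dt) * [p*5.070145 + (1-p)*7.593518] = 6.326647
  V(2,0) = exp(-r*dt) * [p*0.000000 + (1-p)*0.669423] = 0.347385
  V(2,1) = exp(-r*dt) * [p*0.669423 + (1-p)*3.238166] = 1.995435
  V(2,2) = exp(-r*dt) * [p*3.238166 + (1-p)*6.326647] = 4.807057
  V(1,0) = exp(-r*dt) * [p*0.347385 + (1-p)*1.995435] = 1.198984
  V(1,1) = exp(-r*dt) * [p*1.995435 + (1-p)*4.807057] = 3.433635
  V(0,0) = exp(-r*dt) * [p*1.198984 + (1-p)*3.433635] = 2.346094


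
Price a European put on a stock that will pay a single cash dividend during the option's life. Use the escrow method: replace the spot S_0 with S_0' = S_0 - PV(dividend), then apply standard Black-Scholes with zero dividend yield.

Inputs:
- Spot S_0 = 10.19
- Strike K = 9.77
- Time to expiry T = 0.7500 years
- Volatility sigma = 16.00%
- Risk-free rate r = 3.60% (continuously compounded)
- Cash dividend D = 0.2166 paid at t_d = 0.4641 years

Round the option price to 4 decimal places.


PV(D) = D * exp(-r * t_d) = 0.2166 * 0.98343120 = 0.21301120
S_0' = S_0 - PV(D) = 10.1900 - 0.21301120 = 9.97698880
d1 = (ln(S_0'/K) + (r + sigma^2/2)*T) / (sigma*sqrt(T)) = 0.41543856
d2 = d1 - sigma*sqrt(T) = 0.27687450
exp(-rT) = 0.97336124
N(-d1) = 0.33891044; N(-d2) = 0.39093824
P = K * exp(-rT) * N(-d2) - S_0' * N(-d1) = 9.7700 * 0.97336124 * 0.39093824 - 9.97698880 * 0.33891044 = 0.3364

Answer: Price = 0.3364


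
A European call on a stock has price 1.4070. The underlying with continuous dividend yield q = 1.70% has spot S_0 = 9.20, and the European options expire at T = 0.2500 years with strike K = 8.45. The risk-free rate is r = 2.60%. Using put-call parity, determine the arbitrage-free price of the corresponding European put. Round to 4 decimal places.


Answer: Put price = 0.6413

Derivation:
Put-call parity: C - P = S_0 * exp(-qT) - K * exp(-rT).
S_0 * exp(-qT) = 9.2000 * 0.99575902 = 9.16098297
K * exp(-rT) = 8.4500 * 0.99352108 = 8.39525312
P = C - S*exp(-qT) + K*exp(-rT)
P = 1.4070 - 9.16098297 + 8.39525312 = 0.6413


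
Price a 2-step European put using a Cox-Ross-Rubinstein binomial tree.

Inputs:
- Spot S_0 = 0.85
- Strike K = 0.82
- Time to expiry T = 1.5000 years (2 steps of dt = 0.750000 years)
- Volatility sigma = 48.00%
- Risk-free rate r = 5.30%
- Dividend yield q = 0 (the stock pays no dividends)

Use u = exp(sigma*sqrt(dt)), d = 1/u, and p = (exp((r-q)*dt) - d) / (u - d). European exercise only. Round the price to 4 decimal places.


dt = T/N = 0.750000
u = exp(sigma*sqrt(dt)) = 1.515419; d = 1/u = 0.659883
p = (exp((r-q)*dt) - d) / (u - d) = 0.444946
Discount per step: exp(-r*dt) = 0.961030
Stock lattice S(k, i) with i counting down-moves:
  k=0: S(0,0) = 0.8500
  k=1: S(1,0) = 1.2881; S(1,1) = 0.5609
  k=2: S(2,0) = 1.9520; S(2,1) = 0.8500; S(2,2) = 0.3701
Terminal payoffs V(N, i) = max(K - S_T, 0):
  V(2,0) = 0.000000; V(2,1) = 0.000000; V(2,2) = 0.449871
Backward induction: V(k, i) = exp(-r*dt) * [p * V(k+1, i) + (1-p) * V(k+1, i+1)].
  V(1,0) = exp(-r*dt) * [p*0.000000 + (1-p)*0.000000] = 0.000000
  V(1,1) = exp(-r*dt) * [p*0.000000 + (1-p)*0.449871] = 0.239972
  V(0,0) = exp(-r*dt) * [p*0.000000 + (1-p)*0.239972] = 0.128007

Answer: Price = V(0,0) = 0.1280


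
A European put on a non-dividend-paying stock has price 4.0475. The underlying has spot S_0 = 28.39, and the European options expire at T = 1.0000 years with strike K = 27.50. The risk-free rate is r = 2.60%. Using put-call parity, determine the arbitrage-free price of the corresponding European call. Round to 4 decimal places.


Put-call parity: C - P = S_0 * exp(-qT) - K * exp(-rT).
S_0 * exp(-qT) = 28.3900 * 1.00000000 = 28.39000000
K * exp(-rT) = 27.5000 * 0.97433509 = 26.79421496
C = P + S*exp(-qT) - K*exp(-rT)
C = 4.0475 + 28.39000000 - 26.79421496 = 5.6433

Answer: Call price = 5.6433


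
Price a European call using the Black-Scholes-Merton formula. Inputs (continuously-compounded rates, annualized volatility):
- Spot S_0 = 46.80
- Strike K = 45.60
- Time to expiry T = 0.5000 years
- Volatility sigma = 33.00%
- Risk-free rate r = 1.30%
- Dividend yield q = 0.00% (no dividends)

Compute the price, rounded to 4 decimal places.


d1 = (ln(S/K) + (r - q + 0.5*sigma^2) * T) / (sigma * sqrt(T)) = 0.25584617
d2 = d1 - sigma * sqrt(T) = 0.02250094
exp(-rT) = 0.99352108; exp(-qT) = 1.00000000
C = S_0 * exp(-qT) * N(d1) - K * exp(-rT) * N(d2)
N(d1) = 0.60096519; N(d2) = 0.50897582
C = 46.8000 * 1.00000000 * 0.60096519 - 45.6000 * 0.99352108 * 0.50897582 = 5.0662

Answer: Price = 5.0662


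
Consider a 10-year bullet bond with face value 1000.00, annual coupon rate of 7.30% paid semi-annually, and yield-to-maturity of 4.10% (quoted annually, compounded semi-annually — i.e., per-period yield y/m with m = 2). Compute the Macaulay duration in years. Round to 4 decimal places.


Coupon per period c = face * coupon_rate / m = 36.500000
Periods per year m = 2; per-period yield y/m = 0.020500
Number of cashflows N = 20
Cashflows (t years, CF_t, discount factor 1/(1+y/m)^(m*t), PV):
  t = 0.5000: CF_t = 36.500000, DF = 0.979912, PV = 35.766781
  t = 1.0000: CF_t = 36.500000, DF = 0.960227, PV = 35.048291
  t = 1.5000: CF_t = 36.500000, DF = 0.940938, PV = 34.344234
  t = 2.0000: CF_t = 36.500000, DF = 0.922036, PV = 33.654321
  t = 2.5000: CF_t = 36.500000, DF = 0.903514, PV = 32.978266
  t = 3.0000: CF_t = 36.500000, DF = 0.885364, PV = 32.315792
  t = 3.5000: CF_t = 36.500000, DF = 0.867579, PV = 31.666627
  t = 4.0000: CF_t = 36.500000, DF = 0.850151, PV = 31.030501
  t = 4.5000: CF_t = 36.500000, DF = 0.833073, PV = 30.407155
  t = 5.0000: CF_t = 36.500000, DF = 0.816338, PV = 29.796330
  t = 5.5000: CF_t = 36.500000, DF = 0.799939, PV = 29.197775
  t = 6.0000: CF_t = 36.500000, DF = 0.783870, PV = 28.611245
  t = 6.5000: CF_t = 36.500000, DF = 0.768123, PV = 28.036497
  t = 7.0000: CF_t = 36.500000, DF = 0.752693, PV = 27.473294
  t = 7.5000: CF_t = 36.500000, DF = 0.737573, PV = 26.921405
  t = 8.0000: CF_t = 36.500000, DF = 0.722756, PV = 26.380603
  t = 8.5000: CF_t = 36.500000, DF = 0.708237, PV = 25.850664
  t = 9.0000: CF_t = 36.500000, DF = 0.694010, PV = 25.331371
  t = 9.5000: CF_t = 36.500000, DF = 0.680069, PV = 24.822510
  t = 10.0000: CF_t = 1036.500000, DF = 0.666407, PV = 690.731283
Price P = sum_t PV_t = 1260.364947
Macaulay numerator sum_t t * PV_t:
  t * PV_t at t = 0.5000: 17.883390
  t * PV_t at t = 1.0000: 35.048291
  t * PV_t at t = 1.5000: 51.516351
  t * PV_t at t = 2.0000: 67.308641
  t * PV_t at t = 2.5000: 82.445665
  t * PV_t at t = 3.0000: 96.947377
  t * PV_t at t = 3.5000: 110.833193
  t * PV_t at t = 4.0000: 124.122005
  t * PV_t at t = 4.5000: 136.832196
  t * PV_t at t = 5.0000: 148.981649
  t * PV_t at t = 5.5000: 160.587765
  t * PV_t at t = 6.0000: 171.667470
  t * PV_t at t = 6.5000: 182.237229
  t * PV_t at t = 7.0000: 192.313060
  t * PV_t at t = 7.5000: 201.910541
  t * PV_t at t = 8.0000: 211.044825
  t * PV_t at t = 8.5000: 219.730648
  t * PV_t at t = 9.0000: 227.982342
  t * PV_t at t = 9.5000: 235.813844
  t * PV_t at t = 10.0000: 6907.312828
Macaulay duration D = (sum_t t * PV_t) / P = 9582.519312 / 1260.364947 = 7.602972

Answer: Macaulay duration = 7.6030 years


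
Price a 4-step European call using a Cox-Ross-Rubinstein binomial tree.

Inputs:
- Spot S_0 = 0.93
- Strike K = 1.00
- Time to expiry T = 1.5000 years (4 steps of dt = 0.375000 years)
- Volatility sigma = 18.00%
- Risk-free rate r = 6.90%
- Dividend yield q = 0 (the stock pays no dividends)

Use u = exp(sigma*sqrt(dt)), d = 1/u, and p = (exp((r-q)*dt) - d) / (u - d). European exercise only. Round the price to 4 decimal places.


dt = T/N = 0.375000
u = exp(sigma*sqrt(dt)) = 1.116532; d = 1/u = 0.895631
p = (exp((r-q)*dt) - d) / (u - d) = 0.591134
Discount per step: exp(-r*dt) = 0.974457
Stock lattice S(k, i) with i counting down-moves:
  k=0: S(0,0) = 0.9300
  k=1: S(1,0) = 1.0384; S(1,1) = 0.8329
  k=2: S(2,0) = 1.1594; S(2,1) = 0.9300; S(2,2) = 0.7460
  k=3: S(3,0) = 1.2945; S(3,1) = 1.0384; S(3,2) = 0.8329; S(3,3) = 0.6681
  k=4: S(4,0) = 1.4453; S(4,1) = 1.1594; S(4,2) = 0.9300; S(4,3) = 0.7460; S(4,4) = 0.5984
Terminal payoffs V(N, i) = max(S_T - K, 0):
  V(4,0) = 0.445330; V(4,1) = 0.159378; V(4,2) = 0.000000; V(4,3) = 0.000000; V(4,4) = 0.000000
Backward induction: V(k, i) = exp(-r*dt) * [p * V(k+1, i) + (1-p) * V(k+1, i+1)].
  V(3,0) = exp(-r*dt) * [p*0.445330 + (1-p)*0.159378] = 0.320025
  V(3,1) = exp(-r*dt) * [p*0.159378 + (1-p)*0.000000] = 0.091807
  V(3,2) = exp(-r*dt) * [p*0.000000 + (1-p)*0.000000] = 0.000000
  V(3,3) = exp(-r*dt) * [p*0.000000 + (1-p)*0.000000] = 0.000000
  V(2,0) = exp(-r*dt) * [p*0.320025 + (1-p)*0.091807] = 0.220923
  V(2,1) = exp(-r*dt) * [p*0.091807 + (1-p)*0.000000] = 0.052884
  V(2,2) = exp(-r*dt) * [p*0.000000 + (1-p)*0.000000] = 0.000000
  V(1,0) = exp(-r*dt) * [p*0.220923 + (1-p)*0.052884] = 0.148330
  V(1,1) = exp(-r*dt) * [p*0.052884 + (1-p)*0.000000] = 0.030463
  V(0,0) = exp(-r*dt) * [p*0.148330 + (1-p)*0.030463] = 0.097580

Answer: Price = V(0,0) = 0.0976


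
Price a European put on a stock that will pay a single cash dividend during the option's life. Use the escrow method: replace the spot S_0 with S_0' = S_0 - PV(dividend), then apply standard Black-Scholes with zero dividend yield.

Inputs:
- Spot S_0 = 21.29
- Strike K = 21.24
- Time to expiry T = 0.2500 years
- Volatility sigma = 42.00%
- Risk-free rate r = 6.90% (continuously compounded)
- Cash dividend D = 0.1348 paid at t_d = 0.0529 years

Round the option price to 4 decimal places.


PV(D) = D * exp(-r * t_d) = 0.1348 * 0.99635655 = 0.13430886
S_0' = S_0 - PV(D) = 21.2900 - 0.13430886 = 21.15569114
d1 = (ln(S_0'/K) + (r + sigma^2/2)*T) / (sigma*sqrt(T)) = 0.16820361
d2 = d1 - sigma*sqrt(T) = -0.04179639
exp(-rT) = 0.98289793
N(-d1) = 0.43321155; N(-d2) = 0.51666949
P = K * exp(-rT) * N(-d2) - S_0' * N(-d1) = 21.2400 * 0.98289793 * 0.51666949 - 21.15569114 * 0.43321155 = 1.6215

Answer: Price = 1.6215


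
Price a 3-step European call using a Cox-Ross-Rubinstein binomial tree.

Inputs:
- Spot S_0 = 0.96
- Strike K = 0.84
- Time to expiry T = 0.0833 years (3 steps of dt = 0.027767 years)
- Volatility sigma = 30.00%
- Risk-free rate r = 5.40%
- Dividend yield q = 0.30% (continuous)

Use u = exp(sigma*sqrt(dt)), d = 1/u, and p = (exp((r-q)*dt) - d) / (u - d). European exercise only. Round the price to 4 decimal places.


Answer: Price = V(0,0) = 0.1252

Derivation:
dt = T/N = 0.027767
u = exp(sigma*sqrt(dt)) = 1.051261; d = 1/u = 0.951239
p = (exp((r-q)*dt) - d) / (u - d) = 0.501673
Discount per step: exp(-r*dt) = 0.998502
Stock lattice S(k, i) with i counting down-moves:
  k=0: S(0,0) = 0.9600
  k=1: S(1,0) = 1.0092; S(1,1) = 0.9132
  k=2: S(2,0) = 1.0609; S(2,1) = 0.9600; S(2,2) = 0.8687
  k=3: S(3,0) = 1.1153; S(3,1) = 1.0092; S(3,2) = 0.9132; S(3,3) = 0.8263
Terminal payoffs V(N, i) = max(S_T - K, 0):
  V(3,0) = 0.275327; V(3,1) = 0.169210; V(3,2) = 0.073189; V(3,3) = 0.000000
Backward induction: V(k, i) = exp(-r*dt) * [p * V(k+1, i) + (1-p) * V(k+1, i+1)].
  V(2,0) = exp(-r*dt) * [p*0.275327 + (1-p)*0.169210] = 0.222113
  V(2,1) = exp(-r*dt) * [p*0.169210 + (1-p)*0.073189] = 0.121179
  V(2,2) = exp(-r*dt) * [p*0.073189 + (1-p)*0.000000] = 0.036662
  V(1,0) = exp(-r*dt) * [p*0.222113 + (1-p)*0.121179] = 0.171557
  V(1,1) = exp(-r*dt) * [p*0.121179 + (1-p)*0.036662] = 0.078943
  V(0,0) = exp(-r*dt) * [p*0.171557 + (1-p)*0.078943] = 0.125217


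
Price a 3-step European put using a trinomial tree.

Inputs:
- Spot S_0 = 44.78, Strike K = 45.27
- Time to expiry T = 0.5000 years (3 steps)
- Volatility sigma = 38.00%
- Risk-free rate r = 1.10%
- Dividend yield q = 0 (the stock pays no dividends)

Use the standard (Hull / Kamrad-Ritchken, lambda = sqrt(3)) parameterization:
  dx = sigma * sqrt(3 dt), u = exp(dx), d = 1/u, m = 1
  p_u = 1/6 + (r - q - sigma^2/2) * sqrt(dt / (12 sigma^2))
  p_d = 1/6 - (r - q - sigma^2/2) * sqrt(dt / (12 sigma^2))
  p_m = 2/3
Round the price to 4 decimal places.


Answer: Price = V(0,0) = 4.5542

Derivation:
dt = T/N = 0.166667; dx = sigma*sqrt(3*dt) = 0.268701
u = exp(dx) = 1.308263; d = 1/u = 0.764372
p_u = 0.147686, p_m = 0.666667, p_d = 0.185647
Discount per step: exp(-r*dt) = 0.998168
Stock lattice S(k, j) with j the centered position index:
  k=0: S(0,+0) = 44.7800
  k=1: S(1,-1) = 34.2286; S(1,+0) = 44.7800; S(1,+1) = 58.5840
  k=2: S(2,-2) = 26.1634; S(2,-1) = 34.2286; S(2,+0) = 44.7800; S(2,+1) = 58.5840; S(2,+2) = 76.6433
  k=3: S(3,-3) = 19.9986; S(3,-2) = 26.1634; S(3,-1) = 34.2286; S(3,+0) = 44.7800; S(3,+1) = 58.5840; S(3,+2) = 76.6433; S(3,+3) = 100.2697
Terminal payoffs V(N, j) = max(K - S_T, 0):
  V(3,-3) = 25.271448; V(3,-2) = 19.106627; V(3,-1) = 11.041418; V(3,+0) = 0.490000; V(3,+1) = 0.000000; V(3,+2) = 0.000000; V(3,+3) = 0.000000
Backward induction: V(k, j) = exp(-r*dt) * [p_u * V(k+1, j+1) + p_m * V(k+1, j) + p_d * V(k+1, j-1)]
  V(2,-2) = exp(-r*dt) * [p_u*11.041418 + p_m*19.106627 + p_d*25.271448] = 19.025074
  V(2,-1) = exp(-r*dt) * [p_u*0.490000 + p_m*11.041418 + p_d*19.106627] = 10.960285
  V(2,+0) = exp(-r*dt) * [p_u*0.000000 + p_m*0.490000 + p_d*11.041418] = 2.372119
  V(2,+1) = exp(-r*dt) * [p_u*0.000000 + p_m*0.000000 + p_d*0.490000] = 0.090800
  V(2,+2) = exp(-r*dt) * [p_u*0.000000 + p_m*0.000000 + p_d*0.000000] = 0.000000
  V(1,-1) = exp(-r*dt) * [p_u*2.372119 + p_m*10.960285 + p_d*19.025074] = 11.168638
  V(1,+0) = exp(-r*dt) * [p_u*0.090800 + p_m*2.372119 + p_d*10.960285] = 3.622917
  V(1,+1) = exp(-r*dt) * [p_u*0.000000 + p_m*0.090800 + p_d*2.372119] = 0.499993
  V(0,+0) = exp(-r*dt) * [p_u*0.499993 + p_m*3.622917 + p_d*11.168638] = 4.554186


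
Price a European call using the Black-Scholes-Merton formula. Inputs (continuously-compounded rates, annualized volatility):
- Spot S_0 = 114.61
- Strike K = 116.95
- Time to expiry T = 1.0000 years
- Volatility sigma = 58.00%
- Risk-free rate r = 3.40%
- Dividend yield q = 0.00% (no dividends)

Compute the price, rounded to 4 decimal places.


d1 = (ln(S/K) + (r - q + 0.5*sigma^2) * T) / (sigma * sqrt(T)) = 0.31377339
d2 = d1 - sigma * sqrt(T) = -0.26622661
exp(-rT) = 0.96657150; exp(-qT) = 1.00000000
C = S_0 * exp(-qT) * N(d1) - K * exp(-rT) * N(d2)
N(d1) = 0.62315342; N(d2) = 0.39503235
C = 114.6100 * 1.00000000 * 0.62315342 - 116.9500 * 0.96657150 * 0.39503235 = 26.7649

Answer: Price = 26.7649


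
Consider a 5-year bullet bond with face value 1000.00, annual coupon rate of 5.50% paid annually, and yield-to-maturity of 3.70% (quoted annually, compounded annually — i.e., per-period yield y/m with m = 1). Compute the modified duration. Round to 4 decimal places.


Coupon per period c = face * coupon_rate / m = 55.000000
Periods per year m = 1; per-period yield y/m = 0.037000
Number of cashflows N = 5
Cashflows (t years, CF_t, discount factor 1/(1+y/m)^(m*t), PV):
  t = 1.0000: CF_t = 55.000000, DF = 0.964320, PV = 53.037608
  t = 2.0000: CF_t = 55.000000, DF = 0.929913, PV = 51.145235
  t = 3.0000: CF_t = 55.000000, DF = 0.896734, PV = 49.320381
  t = 4.0000: CF_t = 55.000000, DF = 0.864739, PV = 47.560637
  t = 5.0000: CF_t = 1055.000000, DF = 0.833885, PV = 879.748789
Price P = sum_t PV_t = 1080.812650
First compute Macaulay numerator sum_t t * PV_t:
  t * PV_t at t = 1.0000: 53.037608
  t * PV_t at t = 2.0000: 102.290470
  t * PV_t at t = 3.0000: 147.961142
  t * PV_t at t = 4.0000: 190.242549
  t * PV_t at t = 5.0000: 4398.743945
Macaulay duration D = 4892.275714 / 1080.812650 = 4.526479
Modified duration = D / (1 + y/m) = 4.526479 / (1 + 0.037000) = 4.364975

Answer: Modified duration = 4.3650


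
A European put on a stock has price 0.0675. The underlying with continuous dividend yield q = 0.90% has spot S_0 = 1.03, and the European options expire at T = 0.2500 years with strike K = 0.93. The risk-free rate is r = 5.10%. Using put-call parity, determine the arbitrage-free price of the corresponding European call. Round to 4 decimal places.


Put-call parity: C - P = S_0 * exp(-qT) - K * exp(-rT).
S_0 * exp(-qT) = 1.0300 * 0.99775253 = 1.02768511
K * exp(-rT) = 0.9300 * 0.98733094 = 0.91821777
C = P + S*exp(-qT) - K*exp(-rT)
C = 0.0675 + 1.02768511 - 0.91821777 = 0.1770

Answer: Call price = 0.1770


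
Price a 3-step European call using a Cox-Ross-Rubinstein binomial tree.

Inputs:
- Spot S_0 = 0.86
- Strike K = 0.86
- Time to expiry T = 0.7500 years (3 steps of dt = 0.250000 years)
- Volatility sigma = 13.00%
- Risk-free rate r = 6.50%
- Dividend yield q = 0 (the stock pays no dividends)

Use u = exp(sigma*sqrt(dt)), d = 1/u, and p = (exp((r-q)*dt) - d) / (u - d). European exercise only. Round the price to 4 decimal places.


Answer: Price = V(0,0) = 0.0639

Derivation:
dt = T/N = 0.250000
u = exp(sigma*sqrt(dt)) = 1.067159; d = 1/u = 0.937067
p = (exp((r-q)*dt) - d) / (u - d) = 0.609688
Discount per step: exp(-r*dt) = 0.983881
Stock lattice S(k, i) with i counting down-moves:
  k=0: S(0,0) = 0.8600
  k=1: S(1,0) = 0.9178; S(1,1) = 0.8059
  k=2: S(2,0) = 0.9794; S(2,1) = 0.8600; S(2,2) = 0.7552
  k=3: S(3,0) = 1.0452; S(3,1) = 0.9178; S(3,2) = 0.8059; S(3,3) = 0.7076
Terminal payoffs V(N, i) = max(S_T - K, 0):
  V(3,0) = 0.185167; V(3,1) = 0.057757; V(3,2) = 0.000000; V(3,3) = 0.000000
Backward induction: V(k, i) = exp(-r*dt) * [p * V(k+1, i) + (1-p) * V(k+1, i+1)].
  V(2,0) = exp(-r*dt) * [p*0.185167 + (1-p)*0.057757] = 0.133254
  V(2,1) = exp(-r*dt) * [p*0.057757 + (1-p)*0.000000] = 0.034646
  V(2,2) = exp(-r*dt) * [p*0.000000 + (1-p)*0.000000] = 0.000000
  V(1,0) = exp(-r*dt) * [p*0.133254 + (1-p)*0.034646] = 0.093239
  V(1,1) = exp(-r*dt) * [p*0.034646 + (1-p)*0.000000] = 0.020783
  V(0,0) = exp(-r*dt) * [p*0.093239 + (1-p)*0.020783] = 0.063911


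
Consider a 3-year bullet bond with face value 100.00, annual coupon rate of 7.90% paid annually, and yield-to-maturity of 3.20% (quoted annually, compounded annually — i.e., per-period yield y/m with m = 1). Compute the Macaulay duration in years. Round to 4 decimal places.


Answer: Macaulay duration = 2.7993 years

Derivation:
Coupon per period c = face * coupon_rate / m = 7.900000
Periods per year m = 1; per-period yield y/m = 0.032000
Number of cashflows N = 3
Cashflows (t years, CF_t, discount factor 1/(1+y/m)^(m*t), PV):
  t = 1.0000: CF_t = 7.900000, DF = 0.968992, PV = 7.655039
  t = 2.0000: CF_t = 7.900000, DF = 0.938946, PV = 7.417673
  t = 3.0000: CF_t = 107.900000, DF = 0.909831, PV = 98.170805
Price P = sum_t PV_t = 113.243517
Macaulay numerator sum_t t * PV_t:
  t * PV_t at t = 1.0000: 7.655039
  t * PV_t at t = 2.0000: 14.835346
  t * PV_t at t = 3.0000: 294.512415
Macaulay duration D = (sum_t t * PV_t) / P = 317.002801 / 113.243517 = 2.799302


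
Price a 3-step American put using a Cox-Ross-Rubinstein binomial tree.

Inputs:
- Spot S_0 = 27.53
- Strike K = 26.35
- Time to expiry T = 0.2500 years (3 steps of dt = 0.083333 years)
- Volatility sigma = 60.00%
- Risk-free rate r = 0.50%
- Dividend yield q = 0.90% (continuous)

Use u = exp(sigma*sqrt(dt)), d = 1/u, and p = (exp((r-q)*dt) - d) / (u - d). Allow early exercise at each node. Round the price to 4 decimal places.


dt = T/N = 0.083333
u = exp(sigma*sqrt(dt)) = 1.189110; d = 1/u = 0.840965
p = (exp((r-q)*dt) - d) / (u - d) = 0.455849
Discount per step: exp(-r*dt) = 0.999583
Stock lattice S(k, i) with i counting down-moves:
  k=0: S(0,0) = 27.5300
  k=1: S(1,0) = 32.7362; S(1,1) = 23.1518
  k=2: S(2,0) = 38.9269; S(2,1) = 27.5300; S(2,2) = 19.4698
  k=3: S(3,0) = 46.2884; S(3,1) = 32.7362; S(3,2) = 23.1518; S(3,3) = 16.3734
Terminal payoffs V(N, i) = max(K - S_T, 0):
  V(3,0) = 0.000000; V(3,1) = 0.000000; V(3,2) = 3.198230; V(3,3) = 9.976551
Backward induction: V(k, i) = exp(-r*dt) * [p * V(k+1, i) + (1-p) * V(k+1, i+1)]; then take max(V_cont, immediate exercise) for American.
  V(2,0) = exp(-r*dt) * [p*0.000000 + (1-p)*0.000000] = 0.000000; exercise = 0.000000; V(2,0) = max -> 0.000000
  V(2,1) = exp(-r*dt) * [p*0.000000 + (1-p)*3.198230] = 1.739594; exercise = 0.000000; V(2,1) = max -> 1.739594
  V(2,2) = exp(-r*dt) * [p*3.198230 + (1-p)*9.976551] = 6.883789; exercise = 6.880169; V(2,2) = max -> 6.883789
  V(1,0) = exp(-r*dt) * [p*0.000000 + (1-p)*1.739594] = 0.946207; exercise = 0.000000; V(1,0) = max -> 0.946207
  V(1,1) = exp(-r*dt) * [p*1.739594 + (1-p)*6.883789] = 4.536920; exercise = 3.198230; V(1,1) = max -> 4.536920
  V(0,0) = exp(-r*dt) * [p*0.946207 + (1-p)*4.536920] = 2.898888; exercise = 0.000000; V(0,0) = max -> 2.898888

Answer: Price = V(0,0) = 2.8989


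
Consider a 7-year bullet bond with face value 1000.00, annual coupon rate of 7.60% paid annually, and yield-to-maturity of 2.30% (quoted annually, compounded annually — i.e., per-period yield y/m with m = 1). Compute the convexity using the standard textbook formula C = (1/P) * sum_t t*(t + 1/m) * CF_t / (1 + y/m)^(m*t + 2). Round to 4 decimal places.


Coupon per period c = face * coupon_rate / m = 76.000000
Periods per year m = 1; per-period yield y/m = 0.023000
Number of cashflows N = 7
Cashflows (t years, CF_t, discount factor 1/(1+y/m)^(m*t), PV):
  t = 1.0000: CF_t = 76.000000, DF = 0.977517, PV = 74.291300
  t = 2.0000: CF_t = 76.000000, DF = 0.955540, PV = 72.621017
  t = 3.0000: CF_t = 76.000000, DF = 0.934056, PV = 70.988286
  t = 4.0000: CF_t = 76.000000, DF = 0.913056, PV = 69.392264
  t = 5.0000: CF_t = 76.000000, DF = 0.892528, PV = 67.832125
  t = 6.0000: CF_t = 76.000000, DF = 0.872461, PV = 66.307063
  t = 7.0000: CF_t = 1076.000000, DF = 0.852846, PV = 917.662184
Price P = sum_t PV_t = 1339.094239
Convexity numerator sum_t t*(t + 1/m) * CF_t / (1+y/m)^(m*t + 2):
  t = 1.0000: term = 141.976572
  t = 2.0000: term = 416.353584
  t = 3.0000: term = 813.985502
  t = 4.0000: term = 1326.141255
  t = 5.0000: term = 1944.488643
  t = 6.0000: term = 2661.079277
  t = 7.0000: term = 49104.307975
Convexity = (1/P) * sum = 56408.332809 / 1339.094239 = 42.124244

Answer: Convexity = 42.1242


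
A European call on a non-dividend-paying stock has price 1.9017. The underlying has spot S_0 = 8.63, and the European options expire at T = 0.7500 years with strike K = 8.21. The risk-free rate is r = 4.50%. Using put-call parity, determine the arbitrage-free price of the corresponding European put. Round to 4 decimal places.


Answer: Put price = 1.2092

Derivation:
Put-call parity: C - P = S_0 * exp(-qT) - K * exp(-rT).
S_0 * exp(-qT) = 8.6300 * 1.00000000 = 8.63000000
K * exp(-rT) = 8.2100 * 0.96681318 = 7.93753619
P = C - S*exp(-qT) + K*exp(-rT)
P = 1.9017 - 8.63000000 + 7.93753619 = 1.2092


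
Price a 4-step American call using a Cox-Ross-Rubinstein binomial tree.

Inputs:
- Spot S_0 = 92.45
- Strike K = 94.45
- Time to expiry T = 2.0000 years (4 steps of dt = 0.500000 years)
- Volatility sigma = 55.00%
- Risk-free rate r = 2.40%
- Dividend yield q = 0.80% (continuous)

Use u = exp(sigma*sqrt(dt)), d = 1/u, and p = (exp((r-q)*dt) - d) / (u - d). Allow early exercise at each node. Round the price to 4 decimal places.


Answer: Price = V(0,0) = 26.5629

Derivation:
dt = T/N = 0.500000
u = exp(sigma*sqrt(dt)) = 1.475370; d = 1/u = 0.677796
p = (exp((r-q)*dt) - d) / (u - d) = 0.414051
Discount per step: exp(-r*dt) = 0.988072
Stock lattice S(k, i) with i counting down-moves:
  k=0: S(0,0) = 92.4500
  k=1: S(1,0) = 136.3979; S(1,1) = 62.6623
  k=2: S(2,0) = 201.2374; S(2,1) = 92.4500; S(2,2) = 42.4722
  k=3: S(3,0) = 296.8996; S(3,1) = 136.3979; S(3,2) = 62.6623; S(3,3) = 28.7875
  k=4: S(4,0) = 438.0368; S(4,1) = 201.2374; S(4,2) = 92.4500; S(4,3) = 42.4722; S(4,4) = 19.5121
Terminal payoffs V(N, i) = max(S_T - K, 0):
  V(4,0) = 343.586779; V(4,1) = 106.787422; V(4,2) = 0.000000; V(4,3) = 0.000000; V(4,4) = 0.000000
Backward induction: V(k, i) = exp(-r*dt) * [p * V(k+1, i) + (1-p) * V(k+1, i+1)]; then take max(V_cont, immediate exercise) for American.
  V(3,0) = exp(-r*dt) * [p*343.586779 + (1-p)*106.787422] = 202.391034; exercise = 202.449633; V(3,0) = max -> 202.449633
  V(3,1) = exp(-r*dt) * [p*106.787422 + (1-p)*0.000000] = 43.687991; exercise = 41.947946; V(3,1) = max -> 43.687991
  V(3,2) = exp(-r*dt) * [p*0.000000 + (1-p)*0.000000] = 0.000000; exercise = 0.000000; V(3,2) = max -> 0.000000
  V(3,3) = exp(-r*dt) * [p*0.000000 + (1-p)*0.000000] = 0.000000; exercise = 0.000000; V(3,3) = max -> 0.000000
  V(2,0) = exp(-r*dt) * [p*202.449633 + (1-p)*43.687991] = 108.118123; exercise = 106.787422; V(2,0) = max -> 108.118123
  V(2,1) = exp(-r*dt) * [p*43.687991 + (1-p)*0.000000] = 17.873271; exercise = 0.000000; V(2,1) = max -> 17.873271
  V(2,2) = exp(-r*dt) * [p*0.000000 + (1-p)*0.000000] = 0.000000; exercise = 0.000000; V(2,2) = max -> 0.000000
  V(1,0) = exp(-r*dt) * [p*108.118123 + (1-p)*17.873271] = 54.580304; exercise = 41.947946; V(1,0) = max -> 54.580304
  V(1,1) = exp(-r*dt) * [p*17.873271 + (1-p)*0.000000] = 7.312165; exercise = 0.000000; V(1,1) = max -> 7.312165
  V(0,0) = exp(-r*dt) * [p*54.580304 + (1-p)*7.312165] = 26.562895; exercise = 0.000000; V(0,0) = max -> 26.562895


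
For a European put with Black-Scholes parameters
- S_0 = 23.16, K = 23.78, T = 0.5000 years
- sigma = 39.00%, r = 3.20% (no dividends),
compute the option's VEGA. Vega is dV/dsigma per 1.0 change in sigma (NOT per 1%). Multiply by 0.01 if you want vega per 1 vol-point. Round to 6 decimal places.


Answer: Vega = 6.500661

Derivation:
d1 = 0.1001073242; d2 = -0.1756643204
phi(d1) = 0.3969482850; exp(-qT) = 1.0000000000; exp(-rT) = 0.9841273201
Vega = S * exp(-qT) * phi(d1) * sqrt(T) = 23.1600 * 1.0000000000 * 0.3969482850 * 0.7071067812 = 6.500661


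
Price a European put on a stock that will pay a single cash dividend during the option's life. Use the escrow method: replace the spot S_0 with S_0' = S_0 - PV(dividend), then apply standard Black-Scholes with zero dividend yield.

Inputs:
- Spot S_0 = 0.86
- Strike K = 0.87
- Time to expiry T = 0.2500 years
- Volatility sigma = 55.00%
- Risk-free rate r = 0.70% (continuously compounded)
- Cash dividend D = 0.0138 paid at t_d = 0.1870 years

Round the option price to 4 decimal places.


PV(D) = D * exp(-r * t_d) = 0.0138 * 0.99869186 = 0.01378195
S_0' = S_0 - PV(D) = 0.8600 - 0.01378195 = 0.84621805
d1 = (ln(S_0'/K) + (r + sigma^2/2)*T) / (sigma*sqrt(T)) = 0.04307767
d2 = d1 - sigma*sqrt(T) = -0.23192233
exp(-rT) = 0.99825153
N(-d1) = 0.48281981; N(-d2) = 0.59170083
P = K * exp(-rT) * N(-d2) - S_0' * N(-d1) = 0.8700 * 0.99825153 * 0.59170083 - 0.84621805 * 0.48281981 = 0.1053

Answer: Price = 0.1053


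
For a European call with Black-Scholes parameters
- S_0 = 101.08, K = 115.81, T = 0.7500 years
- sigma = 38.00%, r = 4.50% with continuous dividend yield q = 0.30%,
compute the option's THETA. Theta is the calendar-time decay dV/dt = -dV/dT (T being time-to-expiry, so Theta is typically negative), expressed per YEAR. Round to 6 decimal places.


d1 = -0.1531152200; d2 = -0.4822048734
phi(d1) = 0.3942931273; exp(-qT) = 0.9977525294; exp(-rT) = 0.9668131777
Theta = -S*exp(-qT)*phi(d1)*sigma/(2*sqrt(T)) - r*K*exp(-rT)*N(d2) + q*S*exp(-qT)*N(d1)
N(d1) = 0.4391537068; N(d2) = 0.3148302076; sqrt(T) = 0.8660254038
Term 1 = -101.0800 * 0.9977525294 * 0.3942931273 * 0.3800 / (2 * 0.8660254038) = -8.7242930897
Term 2 = -0.0450 * 115.8100 * 0.9668131777 * 0.3148302076 = -1.5862715397
Term 3 = 0.0030 * 101.0800 * 0.9977525294 * 0.4391537068 = 0.1328696767
Theta = -8.7242930897 + (-1.5862715397) + (0.1328696767) = -10.177695

Answer: Theta = -10.177695


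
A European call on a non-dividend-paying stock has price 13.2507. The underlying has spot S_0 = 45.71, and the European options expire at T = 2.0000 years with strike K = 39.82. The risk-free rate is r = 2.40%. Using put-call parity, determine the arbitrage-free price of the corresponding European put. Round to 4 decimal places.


Answer: Put price = 5.4945

Derivation:
Put-call parity: C - P = S_0 * exp(-qT) - K * exp(-rT).
S_0 * exp(-qT) = 45.7100 * 1.00000000 = 45.71000000
K * exp(-rT) = 39.8200 * 0.95313379 = 37.95378740
P = C - S*exp(-qT) + K*exp(-rT)
P = 13.2507 - 45.71000000 + 37.95378740 = 5.4945


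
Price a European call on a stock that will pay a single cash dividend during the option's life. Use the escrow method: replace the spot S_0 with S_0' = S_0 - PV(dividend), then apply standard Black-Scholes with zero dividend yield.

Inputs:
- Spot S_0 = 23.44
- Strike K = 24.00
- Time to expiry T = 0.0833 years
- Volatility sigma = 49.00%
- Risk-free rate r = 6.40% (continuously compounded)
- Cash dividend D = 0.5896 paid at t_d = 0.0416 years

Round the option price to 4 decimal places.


Answer: Price = 0.8690

Derivation:
PV(D) = D * exp(-r * t_d) = 0.5896 * 0.99734114 = 0.58803234
S_0' = S_0 - PV(D) = 23.4400 - 0.58803234 = 22.85196766
d1 = (ln(S_0'/K) + (r + sigma^2/2)*T) / (sigma*sqrt(T)) = -0.23818865
d2 = d1 - sigma*sqrt(T) = -0.37961117
exp(-rT) = 0.99468299
N(d1) = 0.40586739; N(d2) = 0.35211703
C = S_0' * N(d1) - K * exp(-rT) * N(d2) = 22.85196766 * 0.40586739 - 24.0000 * 0.99468299 * 0.35211703 = 0.8690


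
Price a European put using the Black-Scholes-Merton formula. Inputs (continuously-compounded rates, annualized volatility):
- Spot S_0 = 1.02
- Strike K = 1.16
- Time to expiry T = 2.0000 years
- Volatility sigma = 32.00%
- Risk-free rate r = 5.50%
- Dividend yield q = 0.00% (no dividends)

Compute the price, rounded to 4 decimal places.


Answer: Price = 0.1940

Derivation:
d1 = (ln(S/K) + (r - q + 0.5*sigma^2) * T) / (sigma * sqrt(T)) = 0.18513519
d2 = d1 - sigma * sqrt(T) = -0.26741315
exp(-rT) = 0.89583414; exp(-qT) = 1.00000000
P = K * exp(-rT) * N(-d2) - S_0 * exp(-qT) * N(-d1)
N(-d1) = 0.42656150; N(-d2) = 0.60542446
P = 1.1600 * 0.89583414 * 0.60542446 - 1.0200 * 1.00000000 * 0.42656150 = 0.1940


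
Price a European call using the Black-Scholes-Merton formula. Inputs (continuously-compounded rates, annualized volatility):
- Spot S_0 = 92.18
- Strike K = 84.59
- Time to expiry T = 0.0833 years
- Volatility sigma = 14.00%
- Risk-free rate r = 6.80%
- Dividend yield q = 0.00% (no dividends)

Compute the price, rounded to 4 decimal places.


d1 = (ln(S/K) + (r - q + 0.5*sigma^2) * T) / (sigma * sqrt(T)) = 2.28695926
d2 = d1 - sigma * sqrt(T) = 2.24655282
exp(-rT) = 0.99435161; exp(-qT) = 1.00000000
C = S_0 * exp(-qT) * N(d1) - K * exp(-rT) * N(d2)
N(d1) = 0.98890090; N(d2) = 0.98766569
C = 92.1800 * 1.00000000 * 0.98890090 - 84.5900 * 0.99435161 * 0.98766569 = 8.0821

Answer: Price = 8.0821


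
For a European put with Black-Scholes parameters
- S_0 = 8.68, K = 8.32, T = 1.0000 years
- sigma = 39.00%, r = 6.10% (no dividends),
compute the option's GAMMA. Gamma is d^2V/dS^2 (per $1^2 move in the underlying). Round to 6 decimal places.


d1 = 0.4600237791; d2 = 0.0700237791
phi(d1) = 0.3588863653; exp(-qT) = 1.0000000000; exp(-rT) = 0.9408232398
Gamma = exp(-qT) * phi(d1) / (S * sigma * sqrt(T)) = 1.0000000000 * 0.3588863653 / (8.6800 * 0.3900 * 1.0000000000) = 0.106016

Answer: Gamma = 0.106016


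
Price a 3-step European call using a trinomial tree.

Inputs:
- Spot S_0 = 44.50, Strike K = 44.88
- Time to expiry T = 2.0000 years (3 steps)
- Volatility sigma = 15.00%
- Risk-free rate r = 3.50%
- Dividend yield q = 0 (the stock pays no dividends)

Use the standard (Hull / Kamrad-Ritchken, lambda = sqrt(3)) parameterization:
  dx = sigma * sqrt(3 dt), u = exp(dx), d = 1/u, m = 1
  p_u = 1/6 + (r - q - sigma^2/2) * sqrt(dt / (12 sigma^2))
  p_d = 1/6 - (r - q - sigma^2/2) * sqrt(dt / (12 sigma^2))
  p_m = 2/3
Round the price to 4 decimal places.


dt = T/N = 0.666667; dx = sigma*sqrt(3*dt) = 0.212132
u = exp(dx) = 1.236311; d = 1/u = 0.808858
p_u = 0.203986, p_m = 0.666667, p_d = 0.129347
Discount per step: exp(-r*dt) = 0.976937
Stock lattice S(k, j) with j the centered position index:
  k=0: S(0,+0) = 44.5000
  k=1: S(1,-1) = 35.9942; S(1,+0) = 44.5000; S(1,+1) = 55.0158
  k=2: S(2,-2) = 29.1142; S(2,-1) = 35.9942; S(2,+0) = 44.5000; S(2,+1) = 55.0158; S(2,+2) = 68.0167
  k=3: S(3,-3) = 23.5492; S(3,-2) = 29.1142; S(3,-1) = 35.9942; S(3,+0) = 44.5000; S(3,+1) = 55.0158; S(3,+2) = 68.0167; S(3,+3) = 84.0898
Terminal payoffs V(N, j) = max(S_T - K, 0):
  V(3,-3) = 0.000000; V(3,-2) = 0.000000; V(3,-1) = 0.000000; V(3,+0) = 0.000000; V(3,+1) = 10.135844; V(3,+2) = 23.136700; V(3,+3) = 39.209801
Backward induction: V(k, j) = exp(-r*dt) * [p_u * V(k+1, j+1) + p_m * V(k+1, j) + p_d * V(k+1, j-1)]
  V(2,-2) = exp(-r*dt) * [p_u*0.000000 + p_m*0.000000 + p_d*0.000000] = 0.000000
  V(2,-1) = exp(-r*dt) * [p_u*0.000000 + p_m*0.000000 + p_d*0.000000] = 0.000000
  V(2,+0) = exp(-r*dt) * [p_u*10.135844 + p_m*0.000000 + p_d*0.000000] = 2.019887
  V(2,+1) = exp(-r*dt) * [p_u*23.136700 + p_m*10.135844 + p_d*0.000000] = 11.212105
  V(2,+2) = exp(-r*dt) * [p_u*39.209801 + p_m*23.136700 + p_d*10.135844] = 24.163327
  V(1,-1) = exp(-r*dt) * [p_u*2.019887 + p_m*0.000000 + p_d*0.000000] = 0.402526
  V(1,+0) = exp(-r*dt) * [p_u*11.212105 + p_m*2.019887 + p_d*0.000000] = 3.549901
  V(1,+1) = exp(-r*dt) * [p_u*24.163327 + p_m*11.212105 + p_d*2.019887] = 12.372893
  V(0,+0) = exp(-r*dt) * [p_u*12.372893 + p_m*3.549901 + p_d*0.402526] = 4.828574

Answer: Price = V(0,0) = 4.8286
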